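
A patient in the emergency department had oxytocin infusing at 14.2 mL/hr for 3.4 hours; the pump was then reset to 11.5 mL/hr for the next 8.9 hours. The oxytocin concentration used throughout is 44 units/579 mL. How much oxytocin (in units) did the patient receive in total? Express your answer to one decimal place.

Concentration = 44 units ÷ 579 mL = 0.07599309 units/mL
Stage 1: 14.2 mL/hr × 3.4 hr = 48.28 mL → 48.28 mL × 0.07599309 units/mL = 3.668946 units
Stage 2: 11.5 mL/hr × 8.9 hr = 102.35 mL → 102.35 mL × 0.07599309 units/mL = 7.777893 units
Total = 3.668946 + 7.777893 = 11.44684 units

11.4 units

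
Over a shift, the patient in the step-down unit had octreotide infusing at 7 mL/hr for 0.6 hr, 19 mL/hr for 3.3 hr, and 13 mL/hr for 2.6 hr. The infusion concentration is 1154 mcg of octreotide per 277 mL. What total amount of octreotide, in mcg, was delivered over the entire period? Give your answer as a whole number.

420 mcg

Concentration = 1154 mcg ÷ 277 mL = 4.166065 mcg/mL
Stage 1: 7 mL/hr × 0.6 hr = 4.2 mL → 4.2 mL × 4.166065 mcg/mL = 17.49747 mcg
Stage 2: 19 mL/hr × 3.3 hr = 62.7 mL → 62.7 mL × 4.166065 mcg/mL = 261.2123 mcg
Stage 3: 13 mL/hr × 2.6 hr = 33.8 mL → 33.8 mL × 4.166065 mcg/mL = 140.813 mcg
Total = 17.49747 + 261.2123 + 140.813 = 419.5227 mcg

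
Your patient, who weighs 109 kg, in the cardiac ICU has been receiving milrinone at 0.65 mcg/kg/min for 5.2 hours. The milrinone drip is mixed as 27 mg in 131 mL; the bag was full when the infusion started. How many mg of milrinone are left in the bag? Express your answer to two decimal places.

4.89 mg

Dose = 0.65 mcg/kg/min × 109 kg = 70.85 mcg/min
70.85 mcg/min × 60 min/hr = 4251 mcg/hr
Concentration = 27 mg ÷ 131 mL = 0.2061069 mg/mL = 206.1069 mcg/mL
Rate = 4251 mcg/hr ÷ 206.1069 mcg/mL = 20.62522 mL/hr
Volume infused = 20.62522 mL/hr × 5.2 hr = 107.2512 mL
Volume remaining = 131 − 107.2512 = 23.74884 mL
Drug remaining = 23.74884 mL × 206.1069 mcg/mL = 4894.8 mcg = 4.8948 mg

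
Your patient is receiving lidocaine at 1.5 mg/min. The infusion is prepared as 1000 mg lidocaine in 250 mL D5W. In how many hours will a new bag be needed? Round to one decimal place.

1.5 mg/min × 60 min/hr = 90 mg/hr
Concentration = 1000 mg ÷ 250 mL = 4 mg/mL
Rate = 90 mg/hr ÷ 4 mg/mL = 22.5 mL/hr
Duration = 250 mL ÷ 22.5 mL/hr = 11.11111 hr

11.1 hours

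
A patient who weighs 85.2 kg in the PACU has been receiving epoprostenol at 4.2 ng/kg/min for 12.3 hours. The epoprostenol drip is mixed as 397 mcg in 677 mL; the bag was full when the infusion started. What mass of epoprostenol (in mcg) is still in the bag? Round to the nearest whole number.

133 mcg

Dose = 4.2 ng/kg/min × 85.2 kg = 357.84 ng/min
357.84 ng/min × 60 min/hr = 21470.4 ng/hr
Concentration = 397 mcg ÷ 677 mL = 0.5864106 mcg/mL = 586.4106 ng/mL
Rate = 21470.4 ng/hr ÷ 586.4106 ng/mL = 36.61325 mL/hr
Volume infused = 36.61325 mL/hr × 12.3 hr = 450.343 mL
Volume remaining = 677 − 450.343 = 226.657 mL
Drug remaining = 226.657 mL × 586.4106 ng/mL = 132914.1 ng = 132.9141 mcg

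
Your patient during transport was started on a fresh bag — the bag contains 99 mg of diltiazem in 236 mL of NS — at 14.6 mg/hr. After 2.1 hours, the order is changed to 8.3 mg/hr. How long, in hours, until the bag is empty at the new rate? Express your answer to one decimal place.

Initial rate:
Concentration = 99 mg ÷ 236 mL = 0.4194915 mg/mL
Rate = 14.6 mg/hr ÷ 0.4194915 mg/mL = 34.80404 mL/hr
Volume infused so far = 34.80404 mL/hr × 2.1 hr = 73.08848 mL
Volume remaining = 236 − 73.08848 = 162.9115 mL
New rate:
Rate = 8.3 mg/hr ÷ 0.4194915 mg/mL = 19.78586 mL/hr
Time remaining = 162.9115 mL ÷ 19.78586 mL/hr = 8.233735 hr

8.2 hours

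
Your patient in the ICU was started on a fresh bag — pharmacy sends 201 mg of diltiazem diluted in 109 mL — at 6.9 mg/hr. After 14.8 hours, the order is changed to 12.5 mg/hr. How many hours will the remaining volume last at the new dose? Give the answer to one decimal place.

Initial rate:
Concentration = 201 mg ÷ 109 mL = 1.844037 mg/mL
Rate = 6.9 mg/hr ÷ 1.844037 mg/mL = 3.741791 mL/hr
Volume infused so far = 3.741791 mL/hr × 14.8 hr = 55.37851 mL
Volume remaining = 109 − 55.37851 = 53.62149 mL
New rate:
Rate = 12.5 mg/hr ÷ 1.844037 mg/mL = 6.778607 mL/hr
Time remaining = 53.62149 mL ÷ 6.778607 mL/hr = 7.9104 hr

7.9 hours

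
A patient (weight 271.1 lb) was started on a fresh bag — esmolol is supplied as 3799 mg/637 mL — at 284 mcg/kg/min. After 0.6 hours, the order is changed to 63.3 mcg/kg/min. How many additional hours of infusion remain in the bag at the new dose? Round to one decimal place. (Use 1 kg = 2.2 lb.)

Initial rate:
Weight = 271.1 lb ÷ 2.2 lb/kg = 123.2273 kg
Dose = 284 mcg/kg/min × 123.2273 kg = 34996.55 mcg/min
34996.55 mcg/min × 60 min/hr = 2099793 mcg/hr
Concentration = 3799 mg ÷ 637 mL = 5.963893 mg/mL = 5963.893 mcg/mL
Rate = 2099793 mcg/hr ÷ 5963.893 mcg/mL = 352.0842 mL/hr
Volume infused so far = 352.0842 mL/hr × 0.6 hr = 211.2505 mL
Volume remaining = 637 − 211.2505 = 425.7495 mL
New rate:
Dose = 63.3 mcg/kg/min × 123.2273 kg = 7800.286 mcg/min
7800.286 mcg/min × 60 min/hr = 468017.2 mcg/hr
Rate = 468017.2 mcg/hr ÷ 5963.893 mcg/mL = 78.47511 mL/hr
Time remaining = 425.7495 mL ÷ 78.47511 mL/hr = 5.42528 hr

5.4 hours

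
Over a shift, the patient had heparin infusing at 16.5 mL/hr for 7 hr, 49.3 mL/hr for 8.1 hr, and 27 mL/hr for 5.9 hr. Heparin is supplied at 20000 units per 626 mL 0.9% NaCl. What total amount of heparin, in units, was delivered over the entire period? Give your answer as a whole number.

Concentration = 20000 units ÷ 626 mL = 31.94888 units/mL
Stage 1: 16.5 mL/hr × 7 hr = 115.5 mL → 115.5 mL × 31.94888 units/mL = 3690.096 units
Stage 2: 49.3 mL/hr × 8.1 hr = 399.33 mL → 399.33 mL × 31.94888 units/mL = 12758.15 units
Stage 3: 27 mL/hr × 5.9 hr = 159.3 mL → 159.3 mL × 31.94888 units/mL = 5089.457 units
Total = 3690.096 + 12758.15 + 5089.457 = 21537.7 units

21538 units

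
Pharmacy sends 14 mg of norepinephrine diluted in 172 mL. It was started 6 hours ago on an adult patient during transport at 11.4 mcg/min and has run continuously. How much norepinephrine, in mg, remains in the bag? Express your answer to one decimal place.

9.9 mg

11.4 mcg/min × 60 min/hr = 684 mcg/hr
Concentration = 14 mg ÷ 172 mL = 0.08139535 mg/mL = 81.39535 mcg/mL
Rate = 684 mcg/hr ÷ 81.39535 mcg/mL = 8.403429 mL/hr
Volume infused = 8.403429 mL/hr × 6 hr = 50.42057 mL
Volume remaining = 172 − 50.42057 = 121.5794 mL
Drug remaining = 121.5794 mL × 81.39535 mcg/mL = 9896 mcg = 9.896 mg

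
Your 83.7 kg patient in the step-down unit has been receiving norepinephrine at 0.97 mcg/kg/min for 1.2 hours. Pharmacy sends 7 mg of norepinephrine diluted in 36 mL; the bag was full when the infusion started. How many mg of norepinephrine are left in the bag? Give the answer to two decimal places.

1.15 mg

Dose = 0.97 mcg/kg/min × 83.7 kg = 81.189 mcg/min
81.189 mcg/min × 60 min/hr = 4871.34 mcg/hr
Concentration = 7 mg ÷ 36 mL = 0.1944444 mg/mL = 194.4444 mcg/mL
Rate = 4871.34 mcg/hr ÷ 194.4444 mcg/mL = 25.05261 mL/hr
Volume infused = 25.05261 mL/hr × 1.2 hr = 30.06313 mL
Volume remaining = 36 − 30.06313 = 5.936873 mL
Drug remaining = 5.936873 mL × 194.4444 mcg/mL = 1154.392 mcg = 1.154392 mg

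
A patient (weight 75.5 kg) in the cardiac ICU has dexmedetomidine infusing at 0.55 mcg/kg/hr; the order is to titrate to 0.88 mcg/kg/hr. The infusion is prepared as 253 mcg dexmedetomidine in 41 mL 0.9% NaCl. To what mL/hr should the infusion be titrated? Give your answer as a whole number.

11 mL/hr

Dose = 0.88 mcg/kg/hr × 75.5 kg = 66.44 mcg/hr
Concentration = 253 mcg ÷ 41 mL = 6.170732 mcg/mL
Rate = 66.44 mcg/hr ÷ 6.170732 mcg/mL = 10.76696 mL/hr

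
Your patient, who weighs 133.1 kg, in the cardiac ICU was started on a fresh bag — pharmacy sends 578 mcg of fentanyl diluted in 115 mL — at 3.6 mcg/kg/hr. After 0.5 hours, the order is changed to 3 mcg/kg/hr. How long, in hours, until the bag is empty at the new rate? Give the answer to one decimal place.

Initial rate:
Dose = 3.6 mcg/kg/hr × 133.1 kg = 479.16 mcg/hr
Concentration = 578 mcg ÷ 115 mL = 5.026087 mcg/mL
Rate = 479.16 mcg/hr ÷ 5.026087 mcg/mL = 95.3346 mL/hr
Volume infused so far = 95.3346 mL/hr × 0.5 hr = 47.6673 mL
Volume remaining = 115 − 47.6673 = 67.3327 mL
New rate:
Dose = 3 mcg/kg/hr × 133.1 kg = 399.3 mcg/hr
Rate = 399.3 mcg/hr ÷ 5.026087 mcg/mL = 79.4455 mL/hr
Time remaining = 67.3327 mL ÷ 79.4455 mL/hr = 0.8475332 hr

0.8 hours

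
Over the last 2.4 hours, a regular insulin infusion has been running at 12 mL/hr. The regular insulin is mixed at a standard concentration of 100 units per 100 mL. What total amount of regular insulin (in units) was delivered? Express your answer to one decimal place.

Concentration = 100 units ÷ 100 mL = 1 units/mL
Drug rate = 12 mL/hr × 1 units/mL = 12 units/hr
Total = 12 units/hr × 2.4 hr = 28.8 units

28.8 units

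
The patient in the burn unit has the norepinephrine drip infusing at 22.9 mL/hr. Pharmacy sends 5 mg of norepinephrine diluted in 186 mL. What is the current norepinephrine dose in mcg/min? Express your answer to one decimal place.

10.3 mcg/min

Concentration = 5 mg ÷ 186 mL = 0.02688172 mg/mL = 26.88172 mcg/mL
Drug rate = 22.9 mL/hr × 26.88172 mcg/mL = 615.5914 mcg/hr
615.5914 mcg/hr ÷ 60 min/hr = 10.25986 mcg/min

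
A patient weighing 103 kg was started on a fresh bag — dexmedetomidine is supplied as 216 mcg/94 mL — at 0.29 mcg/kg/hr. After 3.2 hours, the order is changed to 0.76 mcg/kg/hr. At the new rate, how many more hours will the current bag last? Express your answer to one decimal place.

Initial rate:
Dose = 0.29 mcg/kg/hr × 103 kg = 29.87 mcg/hr
Concentration = 216 mcg ÷ 94 mL = 2.297872 mcg/mL
Rate = 29.87 mcg/hr ÷ 2.297872 mcg/mL = 12.99898 mL/hr
Volume infused so far = 12.99898 mL/hr × 3.2 hr = 41.59674 mL
Volume remaining = 94 − 41.59674 = 52.40326 mL
New rate:
Dose = 0.76 mcg/kg/hr × 103 kg = 78.28 mcg/hr
Rate = 78.28 mcg/hr ÷ 2.297872 mcg/mL = 34.0663 mL/hr
Time remaining = 52.40326 mL ÷ 34.0663 mL/hr = 1.538273 hr

1.5 hours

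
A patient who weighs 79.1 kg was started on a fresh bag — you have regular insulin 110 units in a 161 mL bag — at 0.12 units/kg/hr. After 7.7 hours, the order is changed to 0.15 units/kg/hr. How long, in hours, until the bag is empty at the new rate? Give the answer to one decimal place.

Initial rate:
Dose = 0.12 units/kg/hr × 79.1 kg = 9.492 units/hr
Concentration = 110 units ÷ 161 mL = 0.6832298 units/mL
Rate = 9.492 units/hr ÷ 0.6832298 units/mL = 13.89284 mL/hr
Volume infused so far = 13.89284 mL/hr × 7.7 hr = 106.9748 mL
Volume remaining = 161 − 106.9748 = 54.02516 mL
New rate:
Dose = 0.15 units/kg/hr × 79.1 kg = 11.865 units/hr
Rate = 11.865 units/hr ÷ 0.6832298 units/mL = 17.36605 mL/hr
Time remaining = 54.02516 mL ÷ 17.36605 mL/hr = 3.110965 hr

3.1 hours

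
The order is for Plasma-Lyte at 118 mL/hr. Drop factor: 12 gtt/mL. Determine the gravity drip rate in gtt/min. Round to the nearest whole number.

24 gtt/min

118 mL/hr ÷ 60 min/hr = 1.966667 mL/min
1.966667 mL/min × 12 gtt/mL = 23.6 gtt/min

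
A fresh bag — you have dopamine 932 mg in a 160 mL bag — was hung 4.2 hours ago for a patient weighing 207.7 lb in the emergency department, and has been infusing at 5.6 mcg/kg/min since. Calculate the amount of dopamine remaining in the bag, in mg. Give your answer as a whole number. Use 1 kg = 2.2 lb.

Weight = 207.7 lb ÷ 2.2 lb/kg = 94.40909 kg
Dose = 5.6 mcg/kg/min × 94.40909 kg = 528.6909 mcg/min
528.6909 mcg/min × 60 min/hr = 31721.45 mcg/hr
Concentration = 932 mg ÷ 160 mL = 5.825 mg/mL = 5825 mcg/mL
Rate = 31721.45 mcg/hr ÷ 5825 mcg/mL = 5.445743 mL/hr
Volume infused = 5.445743 mL/hr × 4.2 hr = 22.87212 mL
Volume remaining = 160 − 22.87212 = 137.1279 mL
Drug remaining = 137.1279 mL × 5825 mcg/mL = 798769.9 mcg = 798.7699 mg

799 mg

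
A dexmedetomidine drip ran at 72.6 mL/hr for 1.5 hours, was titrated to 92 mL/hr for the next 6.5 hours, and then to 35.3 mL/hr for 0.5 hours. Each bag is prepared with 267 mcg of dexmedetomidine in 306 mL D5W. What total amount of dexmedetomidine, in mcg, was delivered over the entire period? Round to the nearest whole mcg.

Concentration = 267 mcg ÷ 306 mL = 0.872549 mcg/mL
Stage 1: 72.6 mL/hr × 1.5 hr = 108.9 mL → 108.9 mL × 0.872549 mcg/mL = 95.02059 mcg
Stage 2: 92 mL/hr × 6.5 hr = 598 mL → 598 mL × 0.872549 mcg/mL = 521.7843 mcg
Stage 3: 35.3 mL/hr × 0.5 hr = 17.65 mL → 17.65 mL × 0.872549 mcg/mL = 15.40049 mcg
Total = 95.02059 + 521.7843 + 15.40049 = 632.2054 mcg

632 mcg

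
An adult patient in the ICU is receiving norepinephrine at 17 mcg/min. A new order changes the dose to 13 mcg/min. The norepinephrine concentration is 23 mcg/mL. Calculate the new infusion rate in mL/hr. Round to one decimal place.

33.9 mL/hr

13 mcg/min × 60 min/hr = 780 mcg/hr
Rate = 780 mcg/hr ÷ 23 mcg/mL = 33.91304 mL/hr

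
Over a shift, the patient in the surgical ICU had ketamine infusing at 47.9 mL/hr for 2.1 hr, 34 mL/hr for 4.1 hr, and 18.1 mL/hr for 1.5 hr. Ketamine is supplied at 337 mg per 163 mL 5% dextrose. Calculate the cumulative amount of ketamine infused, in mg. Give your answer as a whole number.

Concentration = 337 mg ÷ 163 mL = 2.067485 mg/mL
Stage 1: 47.9 mL/hr × 2.1 hr = 100.59 mL → 100.59 mL × 2.067485 mg/mL = 207.9683 mg
Stage 2: 34 mL/hr × 4.1 hr = 139.4 mL → 139.4 mL × 2.067485 mg/mL = 288.2074 mg
Stage 3: 18.1 mL/hr × 1.5 hr = 27.15 mL → 27.15 mL × 2.067485 mg/mL = 56.13221 mg
Total = 207.9683 + 288.2074 + 56.13221 = 552.3079 mg

552 mg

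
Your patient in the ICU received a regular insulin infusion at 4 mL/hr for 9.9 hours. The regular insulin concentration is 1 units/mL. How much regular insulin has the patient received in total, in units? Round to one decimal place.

Drug rate = 4 mL/hr × 1 units/mL = 4 units/hr
Total = 4 units/hr × 9.9 hr = 39.6 units

39.6 units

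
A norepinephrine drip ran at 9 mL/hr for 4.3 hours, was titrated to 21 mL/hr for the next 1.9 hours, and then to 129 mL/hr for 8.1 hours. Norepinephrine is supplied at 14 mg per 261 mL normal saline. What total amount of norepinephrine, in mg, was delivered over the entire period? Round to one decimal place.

Concentration = 14 mg ÷ 261 mL = 0.05363985 mg/mL
Stage 1: 9 mL/hr × 4.3 hr = 38.7 mL → 38.7 mL × 0.05363985 mg/mL = 2.075862 mg
Stage 2: 21 mL/hr × 1.9 hr = 39.9 mL → 39.9 mL × 0.05363985 mg/mL = 2.14023 mg
Stage 3: 129 mL/hr × 8.1 hr = 1044.9 mL → 1044.9 mL × 0.05363985 mg/mL = 56.04828 mg
Total = 2.075862 + 2.14023 + 56.04828 = 60.26437 mg

60.3 mg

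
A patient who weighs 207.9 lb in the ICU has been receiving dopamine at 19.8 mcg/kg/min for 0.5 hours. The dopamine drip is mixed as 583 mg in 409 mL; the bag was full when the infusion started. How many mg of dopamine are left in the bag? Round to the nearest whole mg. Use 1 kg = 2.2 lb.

Weight = 207.9 lb ÷ 2.2 lb/kg = 94.5 kg
Dose = 19.8 mcg/kg/min × 94.5 kg = 1871.1 mcg/min
1871.1 mcg/min × 60 min/hr = 112266 mcg/hr
Concentration = 583 mg ÷ 409 mL = 1.425428 mg/mL = 1425.428 mcg/mL
Rate = 112266 mcg/hr ÷ 1425.428 mcg/mL = 78.75951 mL/hr
Volume infused = 78.75951 mL/hr × 0.5 hr = 39.37975 mL
Volume remaining = 409 − 39.37975 = 369.6202 mL
Drug remaining = 369.6202 mL × 1425.428 mcg/mL = 526867 mcg = 526.867 mg

527 mg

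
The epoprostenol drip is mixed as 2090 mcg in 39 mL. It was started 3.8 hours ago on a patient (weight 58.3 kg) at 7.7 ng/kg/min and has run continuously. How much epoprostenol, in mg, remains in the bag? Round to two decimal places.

1.99 mg

Dose = 7.7 ng/kg/min × 58.3 kg = 448.91 ng/min
448.91 ng/min × 60 min/hr = 26934.6 ng/hr
Concentration = 2090 mcg ÷ 39 mL = 53.58974 mcg/mL = 53589.74 ng/mL
Rate = 26934.6 ng/hr ÷ 53589.74 ng/mL = 0.5026074 mL/hr
Volume infused = 0.5026074 mL/hr × 3.8 hr = 1.909908 mL
Volume remaining = 39 − 1.909908 = 37.09009 mL
Drug remaining = 37.09009 mL × 53589.74 ng/mL = 1987649 ng = 1.987649 mg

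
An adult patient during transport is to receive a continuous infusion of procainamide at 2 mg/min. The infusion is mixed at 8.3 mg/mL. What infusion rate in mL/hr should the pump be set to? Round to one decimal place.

14.5 mL/hr

2 mg/min × 60 min/hr = 120 mg/hr
Rate = 120 mg/hr ÷ 8.3 mg/mL = 14.45783 mL/hr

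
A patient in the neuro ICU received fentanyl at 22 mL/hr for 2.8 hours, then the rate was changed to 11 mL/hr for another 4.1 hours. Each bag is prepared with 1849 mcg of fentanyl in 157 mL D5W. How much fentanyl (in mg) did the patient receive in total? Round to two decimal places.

1.26 mg

Concentration = 1849 mcg ÷ 157 mL = 11.77707 mcg/mL
Stage 1: 22 mL/hr × 2.8 hr = 61.6 mL → 61.6 mL × 11.77707 mcg/mL = 725.4675 mcg
Stage 2: 11 mL/hr × 4.1 hr = 45.1 mL → 45.1 mL × 11.77707 mcg/mL = 531.1459 mcg
Total = 725.4675 + 531.1459 = 1256.613 mcg = 1.256613 mg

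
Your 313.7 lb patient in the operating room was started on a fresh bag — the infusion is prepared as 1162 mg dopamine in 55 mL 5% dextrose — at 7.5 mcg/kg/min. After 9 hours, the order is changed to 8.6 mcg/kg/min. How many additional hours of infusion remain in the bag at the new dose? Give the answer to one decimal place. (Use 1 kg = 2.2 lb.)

Initial rate:
Weight = 313.7 lb ÷ 2.2 lb/kg = 142.5909 kg
Dose = 7.5 mcg/kg/min × 142.5909 kg = 1069.432 mcg/min
1069.432 mcg/min × 60 min/hr = 64165.91 mcg/hr
Concentration = 1162 mg ÷ 55 mL = 21.12727 mg/mL = 21127.27 mcg/mL
Rate = 64165.91 mcg/hr ÷ 21127.27 mcg/mL = 3.037113 mL/hr
Volume infused so far = 3.037113 mL/hr × 9 hr = 27.33401 mL
Volume remaining = 55 − 27.33401 = 27.66599 mL
New rate:
Dose = 8.6 mcg/kg/min × 142.5909 kg = 1226.282 mcg/min
1226.282 mcg/min × 60 min/hr = 73576.91 mcg/hr
Rate = 73576.91 mcg/hr ÷ 21127.27 mcg/mL = 3.482556 mL/hr
Time remaining = 27.66599 mL ÷ 3.482556 mL/hr = 7.944161 hr

7.9 hours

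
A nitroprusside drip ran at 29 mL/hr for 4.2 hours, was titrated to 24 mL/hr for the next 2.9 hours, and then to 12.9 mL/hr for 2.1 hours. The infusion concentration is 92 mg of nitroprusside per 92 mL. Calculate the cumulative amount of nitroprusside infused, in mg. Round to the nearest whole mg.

218 mg

Concentration = 92 mg ÷ 92 mL = 1 mg/mL
Stage 1: 29 mL/hr × 4.2 hr = 121.8 mL → 121.8 mL × 1 mg/mL = 121.8 mg
Stage 2: 24 mL/hr × 2.9 hr = 69.6 mL → 69.6 mL × 1 mg/mL = 69.6 mg
Stage 3: 12.9 mL/hr × 2.1 hr = 27.09 mL → 27.09 mL × 1 mg/mL = 27.09 mg
Total = 121.8 + 69.6 + 27.09 = 218.49 mg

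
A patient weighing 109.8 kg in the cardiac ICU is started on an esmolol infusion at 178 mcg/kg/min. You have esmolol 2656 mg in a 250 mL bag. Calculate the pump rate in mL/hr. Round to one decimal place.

110.4 mL/hr

Dose = 178 mcg/kg/min × 109.8 kg = 19544.4 mcg/min
19544.4 mcg/min × 60 min/hr = 1172664 mcg/hr
Concentration = 2656 mg ÷ 250 mL = 10.624 mg/mL = 10624 mcg/mL
Rate = 1172664 mcg/hr ÷ 10624 mcg/mL = 110.3788 mL/hr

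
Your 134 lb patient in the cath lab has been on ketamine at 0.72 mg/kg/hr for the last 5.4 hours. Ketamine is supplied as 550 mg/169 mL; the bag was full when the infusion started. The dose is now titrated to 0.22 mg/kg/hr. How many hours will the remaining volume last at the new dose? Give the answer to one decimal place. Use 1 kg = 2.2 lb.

Initial rate:
Weight = 134 lb ÷ 2.2 lb/kg = 60.90909 kg
Dose = 0.72 mg/kg/hr × 60.90909 kg = 43.85455 mg/hr
Concentration = 550 mg ÷ 169 mL = 3.254438 mg/mL
Rate = 43.85455 mg/hr ÷ 3.254438 mg/mL = 13.47531 mL/hr
Volume infused so far = 13.47531 mL/hr × 5.4 hr = 72.76665 mL
Volume remaining = 169 − 72.76665 = 96.23335 mL
New rate:
Dose = 0.22 mg/kg/hr × 60.90909 kg = 13.4 mg/hr
Rate = 13.4 mg/hr ÷ 3.254438 mg/mL = 4.117455 mL/hr
Time remaining = 96.23335 mL ÷ 4.117455 mL/hr = 23.37205 hr

23.4 hours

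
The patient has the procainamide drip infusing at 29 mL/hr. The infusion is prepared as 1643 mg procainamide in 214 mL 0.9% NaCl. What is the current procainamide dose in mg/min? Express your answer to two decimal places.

3.71 mg/min

Concentration = 1643 mg ÷ 214 mL = 7.67757 mg/mL
Drug rate = 29 mL/hr × 7.67757 mg/mL = 222.6495 mg/hr
222.6495 mg/hr ÷ 60 min/hr = 3.710826 mg/min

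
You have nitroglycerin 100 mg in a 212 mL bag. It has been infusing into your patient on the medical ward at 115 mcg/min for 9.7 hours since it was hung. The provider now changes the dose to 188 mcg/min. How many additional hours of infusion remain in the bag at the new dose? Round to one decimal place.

Initial rate:
115 mcg/min × 60 min/hr = 6900 mcg/hr
Concentration = 100 mg ÷ 212 mL = 0.4716981 mg/mL = 471.6981 mcg/mL
Rate = 6900 mcg/hr ÷ 471.6981 mcg/mL = 14.628 mL/hr
Volume infused so far = 14.628 mL/hr × 9.7 hr = 141.8916 mL
Volume remaining = 212 − 141.8916 = 70.1084 mL
New rate:
188 mcg/min × 60 min/hr = 11280 mcg/hr
Rate = 11280 mcg/hr ÷ 471.6981 mcg/mL = 23.9136 mL/hr
Time remaining = 70.1084 mL ÷ 23.9136 mL/hr = 2.931738 hr

2.9 hours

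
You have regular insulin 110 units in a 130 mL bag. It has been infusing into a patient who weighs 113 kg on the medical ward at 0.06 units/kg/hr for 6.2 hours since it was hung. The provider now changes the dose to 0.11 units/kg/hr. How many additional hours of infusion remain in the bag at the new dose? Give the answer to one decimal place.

Initial rate:
Dose = 0.06 units/kg/hr × 113 kg = 6.78 units/hr
Concentration = 110 units ÷ 130 mL = 0.8461538 units/mL
Rate = 6.78 units/hr ÷ 0.8461538 units/mL = 8.012727 mL/hr
Volume infused so far = 8.012727 mL/hr × 6.2 hr = 49.67891 mL
Volume remaining = 130 − 49.67891 = 80.32109 mL
New rate:
Dose = 0.11 units/kg/hr × 113 kg = 12.43 units/hr
Rate = 12.43 units/hr ÷ 0.8461538 units/mL = 14.69 mL/hr
Time remaining = 80.32109 mL ÷ 14.69 mL/hr = 5.467739 hr

5.5 hours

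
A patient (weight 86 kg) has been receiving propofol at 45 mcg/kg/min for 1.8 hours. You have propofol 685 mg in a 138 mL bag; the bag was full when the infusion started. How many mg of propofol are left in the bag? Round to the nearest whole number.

Dose = 45 mcg/kg/min × 86 kg = 3870 mcg/min
3870 mcg/min × 60 min/hr = 232200 mcg/hr
Concentration = 685 mg ÷ 138 mL = 4.963768 mg/mL = 4963.768 mcg/mL
Rate = 232200 mcg/hr ÷ 4963.768 mcg/mL = 46.77898 mL/hr
Volume infused = 46.77898 mL/hr × 1.8 hr = 84.20216 mL
Volume remaining = 138 − 84.20216 = 53.79784 mL
Drug remaining = 53.79784 mL × 4963.768 mcg/mL = 267040 mcg = 267.04 mg

267 mg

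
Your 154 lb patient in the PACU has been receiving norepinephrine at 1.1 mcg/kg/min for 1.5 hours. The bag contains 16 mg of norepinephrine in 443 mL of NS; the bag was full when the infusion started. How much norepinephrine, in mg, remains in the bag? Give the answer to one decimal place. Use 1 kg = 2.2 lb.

Weight = 154 lb ÷ 2.2 lb/kg = 70 kg
Dose = 1.1 mcg/kg/min × 70 kg = 77 mcg/min
77 mcg/min × 60 min/hr = 4620 mcg/hr
Concentration = 16 mg ÷ 443 mL = 0.03611738 mg/mL = 36.11738 mcg/mL
Rate = 4620 mcg/hr ÷ 36.11738 mcg/mL = 127.9162 mL/hr
Volume infused = 127.9162 mL/hr × 1.5 hr = 191.8744 mL
Volume remaining = 443 − 191.8744 = 251.1256 mL
Drug remaining = 251.1256 mL × 36.11738 mcg/mL = 9070 mcg = 9.07 mg

9.1 mg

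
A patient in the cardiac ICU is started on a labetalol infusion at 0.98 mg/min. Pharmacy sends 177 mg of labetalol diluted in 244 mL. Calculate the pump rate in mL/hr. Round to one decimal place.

0.98 mg/min × 60 min/hr = 58.8 mg/hr
Concentration = 177 mg ÷ 244 mL = 0.7254098 mg/mL
Rate = 58.8 mg/hr ÷ 0.7254098 mg/mL = 81.05763 mL/hr

81.1 mL/hr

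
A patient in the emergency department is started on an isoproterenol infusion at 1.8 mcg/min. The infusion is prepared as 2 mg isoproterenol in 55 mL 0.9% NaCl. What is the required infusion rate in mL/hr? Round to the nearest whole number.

1.8 mcg/min × 60 min/hr = 108 mcg/hr
Concentration = 2 mg ÷ 55 mL = 0.03636364 mg/mL = 36.36364 mcg/mL
Rate = 108 mcg/hr ÷ 36.36364 mcg/mL = 2.97 mL/hr

3 mL/hr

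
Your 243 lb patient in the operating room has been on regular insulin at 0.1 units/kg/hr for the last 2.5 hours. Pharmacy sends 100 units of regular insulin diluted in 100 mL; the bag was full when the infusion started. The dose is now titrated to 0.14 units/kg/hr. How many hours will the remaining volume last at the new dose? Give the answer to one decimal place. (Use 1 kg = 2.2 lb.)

4.7 hours

Initial rate:
Weight = 243 lb ÷ 2.2 lb/kg = 110.4545 kg
Dose = 0.1 units/kg/hr × 110.4545 kg = 11.04545 units/hr
Concentration = 100 units ÷ 100 mL = 1 units/mL
Rate = 11.04545 units/hr ÷ 1 units/mL = 11.04545 mL/hr
Volume infused so far = 11.04545 mL/hr × 2.5 hr = 27.61364 mL
Volume remaining = 100 − 27.61364 = 72.38636 mL
New rate:
Dose = 0.14 units/kg/hr × 110.4545 kg = 15.46364 units/hr
Rate = 15.46364 units/hr ÷ 1 units/mL = 15.46364 mL/hr
Time remaining = 72.38636 mL ÷ 15.46364 mL/hr = 4.68107 hr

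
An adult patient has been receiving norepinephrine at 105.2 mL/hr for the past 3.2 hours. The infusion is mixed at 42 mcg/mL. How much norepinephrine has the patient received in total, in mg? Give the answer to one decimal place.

Drug rate = 105.2 mL/hr × 42 mcg/mL = 4418.4 mcg/hr
Total = 4418.4 mcg/hr × 3.2 hr = 14138.88 mcg = 14.13888 mg

14.1 mg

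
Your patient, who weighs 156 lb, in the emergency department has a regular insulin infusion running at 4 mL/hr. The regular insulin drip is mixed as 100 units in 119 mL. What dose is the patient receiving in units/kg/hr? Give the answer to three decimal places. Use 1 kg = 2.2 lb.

0.047 units/kg/hr

Weight = 156 lb ÷ 2.2 lb/kg = 70.90909 kg
Concentration = 100 units ÷ 119 mL = 0.8403361 units/mL
Drug rate = 4 mL/hr × 0.8403361 units/mL = 3.361345 units/hr
3.361345 units/hr ÷ 70.90909 kg = 0.04740358 units/kg/hr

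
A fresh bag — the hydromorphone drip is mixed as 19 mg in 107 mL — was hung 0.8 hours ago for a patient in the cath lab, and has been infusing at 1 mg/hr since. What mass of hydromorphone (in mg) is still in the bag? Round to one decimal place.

18.2 mg

Concentration = 19 mg ÷ 107 mL = 0.1775701 mg/mL
Rate = 1 mg/hr ÷ 0.1775701 mg/mL = 5.631579 mL/hr
Volume infused = 5.631579 mL/hr × 0.8 hr = 4.505263 mL
Volume remaining = 107 − 4.505263 = 102.4947 mL
Drug remaining = 102.4947 mL × 0.1775701 mg/mL = 18.2 mg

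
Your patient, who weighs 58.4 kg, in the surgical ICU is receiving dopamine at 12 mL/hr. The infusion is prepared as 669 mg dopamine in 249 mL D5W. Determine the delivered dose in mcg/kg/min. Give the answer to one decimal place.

9.2 mcg/kg/min

Concentration = 669 mg ÷ 249 mL = 2.686747 mg/mL = 2686.747 mcg/mL
Drug rate = 12 mL/hr × 2686.747 mcg/mL = 32240.96 mcg/hr
32240.96 mcg/hr ÷ 60 min/hr = 537.3494 mcg/min
537.3494 mcg/min ÷ 58.4 kg = 9.201188 mcg/kg/min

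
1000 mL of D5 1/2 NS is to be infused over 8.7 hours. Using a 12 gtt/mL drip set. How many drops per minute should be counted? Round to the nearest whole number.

1000 mL ÷ (8.7 hr × 60 = 522 min) = 1.915709 mL/min
1.915709 mL/min × 12 gtt/mL = 22.98851 gtt/min

23 gtt/min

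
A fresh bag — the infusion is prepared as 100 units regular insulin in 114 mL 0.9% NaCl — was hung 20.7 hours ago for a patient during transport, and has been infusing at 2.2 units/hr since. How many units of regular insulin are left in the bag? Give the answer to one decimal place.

54.5 units

Concentration = 100 units ÷ 114 mL = 0.877193 units/mL
Rate = 2.2 units/hr ÷ 0.877193 units/mL = 2.508 mL/hr
Volume infused = 2.508 mL/hr × 20.7 hr = 51.9156 mL
Volume remaining = 114 − 51.9156 = 62.0844 mL
Drug remaining = 62.0844 mL × 0.877193 units/mL = 54.46 units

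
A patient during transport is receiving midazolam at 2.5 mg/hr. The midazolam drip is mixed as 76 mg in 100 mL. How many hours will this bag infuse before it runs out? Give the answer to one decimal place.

30.4 hours

Concentration = 76 mg ÷ 100 mL = 0.76 mg/mL
Rate = 2.5 mg/hr ÷ 0.76 mg/mL = 3.289474 mL/hr
Duration = 100 mL ÷ 3.289474 mL/hr = 30.4 hr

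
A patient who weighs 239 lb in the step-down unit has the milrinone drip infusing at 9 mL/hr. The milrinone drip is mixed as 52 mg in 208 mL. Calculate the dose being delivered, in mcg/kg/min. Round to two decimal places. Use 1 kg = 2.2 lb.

0.35 mcg/kg/min

Weight = 239 lb ÷ 2.2 lb/kg = 108.6364 kg
Concentration = 52 mg ÷ 208 mL = 0.25 mg/mL = 250 mcg/mL
Drug rate = 9 mL/hr × 250 mcg/mL = 2250 mcg/hr
2250 mcg/hr ÷ 60 min/hr = 37.5 mcg/min
37.5 mcg/min ÷ 108.6364 kg = 0.3451883 mcg/kg/min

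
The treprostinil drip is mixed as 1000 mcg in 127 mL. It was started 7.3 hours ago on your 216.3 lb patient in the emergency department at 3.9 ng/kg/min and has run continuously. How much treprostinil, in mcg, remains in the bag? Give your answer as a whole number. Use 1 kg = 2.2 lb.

832 mcg

Weight = 216.3 lb ÷ 2.2 lb/kg = 98.31818 kg
Dose = 3.9 ng/kg/min × 98.31818 kg = 383.4409 ng/min
383.4409 ng/min × 60 min/hr = 23006.45 ng/hr
Concentration = 1000 mcg ÷ 127 mL = 7.874016 mcg/mL = 7874.016 ng/mL
Rate = 23006.45 ng/hr ÷ 7874.016 ng/mL = 2.92182 mL/hr
Volume infused = 2.92182 mL/hr × 7.3 hr = 21.32928 mL
Volume remaining = 127 − 21.32928 = 105.6707 mL
Drug remaining = 105.6707 mL × 7874.016 ng/mL = 832052.9 ng = 832.0529 mcg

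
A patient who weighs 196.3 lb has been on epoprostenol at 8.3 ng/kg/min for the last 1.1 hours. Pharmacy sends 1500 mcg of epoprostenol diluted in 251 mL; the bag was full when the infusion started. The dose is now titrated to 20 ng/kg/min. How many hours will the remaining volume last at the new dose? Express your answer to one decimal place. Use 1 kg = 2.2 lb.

13.6 hours

Initial rate:
Weight = 196.3 lb ÷ 2.2 lb/kg = 89.22727 kg
Dose = 8.3 ng/kg/min × 89.22727 kg = 740.5864 ng/min
740.5864 ng/min × 60 min/hr = 44435.18 ng/hr
Concentration = 1500 mcg ÷ 251 mL = 5.976096 mcg/mL = 5976.096 ng/mL
Rate = 44435.18 ng/hr ÷ 5976.096 ng/mL = 7.435487 mL/hr
Volume infused so far = 7.435487 mL/hr × 1.1 hr = 8.179036 mL
Volume remaining = 251 − 8.179036 = 242.821 mL
New rate:
Dose = 20 ng/kg/min × 89.22727 kg = 1784.545 ng/min
1784.545 ng/min × 60 min/hr = 107072.7 ng/hr
Rate = 107072.7 ng/hr ÷ 5976.096 ng/mL = 17.91684 mL/hr
Time remaining = 242.821 mL ÷ 17.91684 mL/hr = 13.55267 hr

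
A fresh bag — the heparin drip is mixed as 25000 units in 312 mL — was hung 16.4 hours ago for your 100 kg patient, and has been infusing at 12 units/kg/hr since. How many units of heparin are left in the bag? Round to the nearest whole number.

Dose = 12 units/kg/hr × 100 kg = 1200 units/hr
Concentration = 25000 units ÷ 312 mL = 80.12821 units/mL
Rate = 1200 units/hr ÷ 80.12821 units/mL = 14.976 mL/hr
Volume infused = 14.976 mL/hr × 16.4 hr = 245.6064 mL
Volume remaining = 312 − 245.6064 = 66.3936 mL
Drug remaining = 66.3936 mL × 80.12821 units/mL = 5320 units

5320 units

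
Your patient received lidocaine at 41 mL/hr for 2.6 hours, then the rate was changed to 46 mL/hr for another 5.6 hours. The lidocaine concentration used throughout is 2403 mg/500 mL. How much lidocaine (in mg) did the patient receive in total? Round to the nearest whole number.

1750 mg

Concentration = 2403 mg ÷ 500 mL = 4.806 mg/mL
Stage 1: 41 mL/hr × 2.6 hr = 106.6 mL → 106.6 mL × 4.806 mg/mL = 512.3196 mg
Stage 2: 46 mL/hr × 5.6 hr = 257.6 mL → 257.6 mL × 4.806 mg/mL = 1238.026 mg
Total = 512.3196 + 1238.026 = 1750.345 mg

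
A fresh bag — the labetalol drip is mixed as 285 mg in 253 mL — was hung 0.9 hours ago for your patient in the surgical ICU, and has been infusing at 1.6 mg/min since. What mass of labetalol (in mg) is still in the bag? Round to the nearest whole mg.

1.6 mg/min × 60 min/hr = 96 mg/hr
Concentration = 285 mg ÷ 253 mL = 1.126482 mg/mL
Rate = 96 mg/hr ÷ 1.126482 mg/mL = 85.22105 mL/hr
Volume infused = 85.22105 mL/hr × 0.9 hr = 76.69895 mL
Volume remaining = 253 − 76.69895 = 176.3011 mL
Drug remaining = 176.3011 mL × 1.126482 mg/mL = 198.6 mg

199 mg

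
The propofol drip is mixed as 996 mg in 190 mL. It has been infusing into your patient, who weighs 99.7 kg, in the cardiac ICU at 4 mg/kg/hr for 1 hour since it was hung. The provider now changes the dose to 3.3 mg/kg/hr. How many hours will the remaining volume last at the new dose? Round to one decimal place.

Initial rate:
Dose = 4 mg/kg/hr × 99.7 kg = 398.8 mg/hr
Concentration = 996 mg ÷ 190 mL = 5.242105 mg/mL
Rate = 398.8 mg/hr ÷ 5.242105 mg/mL = 76.07631 mL/hr
Volume infused so far = 76.07631 mL/hr × 1 hr = 76.07631 mL
Volume remaining = 190 − 76.07631 = 113.9237 mL
New rate:
Dose = 3.3 mg/kg/hr × 99.7 kg = 329.01 mg/hr
Rate = 329.01 mg/hr ÷ 5.242105 mg/mL = 62.76295 mL/hr
Time remaining = 113.9237 mL ÷ 62.76295 mL/hr = 1.815142 hr

1.8 hours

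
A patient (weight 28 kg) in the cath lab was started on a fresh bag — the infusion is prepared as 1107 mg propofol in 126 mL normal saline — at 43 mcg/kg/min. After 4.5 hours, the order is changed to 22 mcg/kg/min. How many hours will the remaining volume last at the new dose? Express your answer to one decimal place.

Initial rate:
Dose = 43 mcg/kg/min × 28 kg = 1204 mcg/min
1204 mcg/min × 60 min/hr = 72240 mcg/hr
Concentration = 1107 mg ÷ 126 mL = 8.785714 mg/mL = 8785.714 mcg/mL
Rate = 72240 mcg/hr ÷ 8785.714 mcg/mL = 8.222439 mL/hr
Volume infused so far = 8.222439 mL/hr × 4.5 hr = 37.00098 mL
Volume remaining = 126 − 37.00098 = 88.99902 mL
New rate:
Dose = 22 mcg/kg/min × 28 kg = 616 mcg/min
616 mcg/min × 60 min/hr = 36960 mcg/hr
Rate = 36960 mcg/hr ÷ 8785.714 mcg/mL = 4.206829 mL/hr
Time remaining = 88.99902 mL ÷ 4.206829 mL/hr = 21.15584 hr

21.2 hours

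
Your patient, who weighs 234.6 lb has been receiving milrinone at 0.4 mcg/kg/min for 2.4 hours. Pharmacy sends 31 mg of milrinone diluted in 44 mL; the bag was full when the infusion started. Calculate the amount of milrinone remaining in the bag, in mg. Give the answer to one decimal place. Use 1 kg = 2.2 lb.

Weight = 234.6 lb ÷ 2.2 lb/kg = 106.6364 kg
Dose = 0.4 mcg/kg/min × 106.6364 kg = 42.65455 mcg/min
42.65455 mcg/min × 60 min/hr = 2559.273 mcg/hr
Concentration = 31 mg ÷ 44 mL = 0.7045455 mg/mL = 704.5455 mcg/mL
Rate = 2559.273 mcg/hr ÷ 704.5455 mcg/mL = 3.632516 mL/hr
Volume infused = 3.632516 mL/hr × 2.4 hr = 8.718039 mL
Volume remaining = 44 − 8.718039 = 35.28196 mL
Drug remaining = 35.28196 mL × 704.5455 mcg/mL = 24857.75 mcg = 24.85775 mg

24.9 mg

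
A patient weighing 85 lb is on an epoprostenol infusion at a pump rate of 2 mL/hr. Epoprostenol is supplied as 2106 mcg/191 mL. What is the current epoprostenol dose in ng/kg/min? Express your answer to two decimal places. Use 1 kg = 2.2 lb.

9.51 ng/kg/min

Weight = 85 lb ÷ 2.2 lb/kg = 38.63636 kg
Concentration = 2106 mcg ÷ 191 mL = 11.02618 mcg/mL = 11026.18 ng/mL
Drug rate = 2 mL/hr × 11026.18 ng/mL = 22052.36 ng/hr
22052.36 ng/hr ÷ 60 min/hr = 367.5393 ng/min
367.5393 ng/min ÷ 38.63636 kg = 9.512781 ng/kg/min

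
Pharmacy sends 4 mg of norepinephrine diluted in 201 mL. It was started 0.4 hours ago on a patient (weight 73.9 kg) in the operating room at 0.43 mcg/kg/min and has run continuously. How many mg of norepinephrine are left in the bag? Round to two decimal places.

3.24 mg

Dose = 0.43 mcg/kg/min × 73.9 kg = 31.777 mcg/min
31.777 mcg/min × 60 min/hr = 1906.62 mcg/hr
Concentration = 4 mg ÷ 201 mL = 0.0199005 mg/mL = 19.9005 mcg/mL
Rate = 1906.62 mcg/hr ÷ 19.9005 mcg/mL = 95.80766 mL/hr
Volume infused = 95.80766 mL/hr × 0.4 hr = 38.32306 mL
Volume remaining = 201 − 38.32306 = 162.6769 mL
Drug remaining = 162.6769 mL × 19.9005 mcg/mL = 3237.352 mcg = 3.237352 mg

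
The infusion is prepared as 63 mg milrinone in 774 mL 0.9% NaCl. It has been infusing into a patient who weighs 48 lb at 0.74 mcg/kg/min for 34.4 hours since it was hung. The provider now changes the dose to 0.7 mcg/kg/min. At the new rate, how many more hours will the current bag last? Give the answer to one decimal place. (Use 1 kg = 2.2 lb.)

32.4 hours

Initial rate:
Weight = 48 lb ÷ 2.2 lb/kg = 21.81818 kg
Dose = 0.74 mcg/kg/min × 21.81818 kg = 16.14545 mcg/min
16.14545 mcg/min × 60 min/hr = 968.7273 mcg/hr
Concentration = 63 mg ÷ 774 mL = 0.08139535 mg/mL = 81.39535 mcg/mL
Rate = 968.7273 mcg/hr ÷ 81.39535 mcg/mL = 11.90151 mL/hr
Volume infused so far = 11.90151 mL/hr × 34.4 hr = 409.4118 mL
Volume remaining = 774 − 409.4118 = 364.5882 mL
New rate:
Dose = 0.7 mcg/kg/min × 21.81818 kg = 15.27273 mcg/min
15.27273 mcg/min × 60 min/hr = 916.3636 mcg/hr
Rate = 916.3636 mcg/hr ÷ 81.39535 mcg/mL = 11.25818 mL/hr
Time remaining = 364.5882 mL ÷ 11.25818 mL/hr = 32.38429 hr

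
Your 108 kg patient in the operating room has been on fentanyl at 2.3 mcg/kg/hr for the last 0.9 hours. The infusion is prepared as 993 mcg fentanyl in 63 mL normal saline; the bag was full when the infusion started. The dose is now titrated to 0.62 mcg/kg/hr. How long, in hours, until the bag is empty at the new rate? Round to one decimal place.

11.5 hours

Initial rate:
Dose = 2.3 mcg/kg/hr × 108 kg = 248.4 mcg/hr
Concentration = 993 mcg ÷ 63 mL = 15.7619 mcg/mL
Rate = 248.4 mcg/hr ÷ 15.7619 mcg/mL = 15.75952 mL/hr
Volume infused so far = 15.75952 mL/hr × 0.9 hr = 14.18356 mL
Volume remaining = 63 − 14.18356 = 48.81644 mL
New rate:
Dose = 0.62 mcg/kg/hr × 108 kg = 66.96 mcg/hr
Rate = 66.96 mcg/hr ÷ 15.7619 mcg/mL = 4.248218 mL/hr
Time remaining = 48.81644 mL ÷ 4.248218 mL/hr = 11.49104 hr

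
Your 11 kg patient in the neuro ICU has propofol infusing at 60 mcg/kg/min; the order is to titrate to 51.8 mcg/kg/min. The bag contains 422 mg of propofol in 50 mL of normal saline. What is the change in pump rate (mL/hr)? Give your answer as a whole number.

At the current dose:
Dose = 60 mcg/kg/min × 11 kg = 660 mcg/min
660 mcg/min × 60 min/hr = 39600 mcg/hr
Concentration = 422 mg ÷ 50 mL = 8.44 mg/mL = 8440 mcg/mL
Rate = 39600 mcg/hr ÷ 8440 mcg/mL = 4.691943 mL/hr
At the new dose:
Dose = 51.8 mcg/kg/min × 11 kg = 569.8 mcg/min
569.8 mcg/min × 60 min/hr = 34188 mcg/hr
Rate = 34188 mcg/hr ÷ 8440 mcg/mL = 4.050711 mL/hr
Change = 4.050711 − 4.691943 = -0.6412322 mL/hr → 0.6412322 mL/hr decrease

1 mL/hr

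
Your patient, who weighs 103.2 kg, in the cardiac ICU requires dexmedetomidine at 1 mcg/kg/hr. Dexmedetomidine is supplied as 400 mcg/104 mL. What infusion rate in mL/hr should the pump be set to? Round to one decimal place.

26.8 mL/hr

Dose = 1 mcg/kg/hr × 103.2 kg = 103.2 mcg/hr
Concentration = 400 mcg ÷ 104 mL = 3.846154 mcg/mL
Rate = 103.2 mcg/hr ÷ 3.846154 mcg/mL = 26.832 mL/hr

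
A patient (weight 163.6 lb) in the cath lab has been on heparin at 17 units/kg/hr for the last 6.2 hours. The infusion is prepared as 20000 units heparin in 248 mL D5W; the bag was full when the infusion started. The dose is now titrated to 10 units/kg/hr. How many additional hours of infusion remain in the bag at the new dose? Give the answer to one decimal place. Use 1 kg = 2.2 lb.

Initial rate:
Weight = 163.6 lb ÷ 2.2 lb/kg = 74.36364 kg
Dose = 17 units/kg/hr × 74.36364 kg = 1264.182 units/hr
Concentration = 20000 units ÷ 248 mL = 80.64516 units/mL
Rate = 1264.182 units/hr ÷ 80.64516 units/mL = 15.67585 mL/hr
Volume infused so far = 15.67585 mL/hr × 6.2 hr = 97.1903 mL
Volume remaining = 248 − 97.1903 = 150.8097 mL
New rate:
Dose = 10 units/kg/hr × 74.36364 kg = 743.6364 units/hr
Rate = 743.6364 units/hr ÷ 80.64516 units/mL = 9.221091 mL/hr
Time remaining = 150.8097 mL ÷ 9.221091 mL/hr = 16.35487 hr

16.4 hours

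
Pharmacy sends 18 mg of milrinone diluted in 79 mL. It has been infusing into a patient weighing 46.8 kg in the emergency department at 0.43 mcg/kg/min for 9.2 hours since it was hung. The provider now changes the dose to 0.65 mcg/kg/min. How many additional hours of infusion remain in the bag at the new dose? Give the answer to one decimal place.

3.8 hours

Initial rate:
Dose = 0.43 mcg/kg/min × 46.8 kg = 20.124 mcg/min
20.124 mcg/min × 60 min/hr = 1207.44 mcg/hr
Concentration = 18 mg ÷ 79 mL = 0.2278481 mg/mL = 227.8481 mcg/mL
Rate = 1207.44 mcg/hr ÷ 227.8481 mcg/mL = 5.29932 mL/hr
Volume infused so far = 5.29932 mL/hr × 9.2 hr = 48.75374 mL
Volume remaining = 79 − 48.75374 = 30.24626 mL
New rate:
Dose = 0.65 mcg/kg/min × 46.8 kg = 30.42 mcg/min
30.42 mcg/min × 60 min/hr = 1825.2 mcg/hr
Rate = 1825.2 mcg/hr ÷ 227.8481 mcg/mL = 8.0106 mL/hr
Time remaining = 30.24626 mL ÷ 8.0106 mL/hr = 3.775779 hr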